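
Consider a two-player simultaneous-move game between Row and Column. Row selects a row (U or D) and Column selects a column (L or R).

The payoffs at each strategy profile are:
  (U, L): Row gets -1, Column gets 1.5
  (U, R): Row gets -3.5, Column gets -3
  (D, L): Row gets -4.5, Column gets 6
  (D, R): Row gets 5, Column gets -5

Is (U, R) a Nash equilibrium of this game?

At (U, R), Row earns -3.5; switching to D would give 5, so Row would deviate.
Column earns -3; switching to L would give 1.5, so Column would deviate.
Since at least one player can profitably deviate, this is not a Nash equilibrium.

No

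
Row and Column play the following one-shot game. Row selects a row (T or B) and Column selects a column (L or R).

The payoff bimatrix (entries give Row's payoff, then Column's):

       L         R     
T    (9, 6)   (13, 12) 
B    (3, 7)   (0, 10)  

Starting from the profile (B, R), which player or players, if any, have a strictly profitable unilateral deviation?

Row at (B, R) earns 0; deviating to T yields 13 — a strict improvement.
Column earns 10; deviating to L yields 7 — not better.
Only Row has a strictly profitable deviation.

Row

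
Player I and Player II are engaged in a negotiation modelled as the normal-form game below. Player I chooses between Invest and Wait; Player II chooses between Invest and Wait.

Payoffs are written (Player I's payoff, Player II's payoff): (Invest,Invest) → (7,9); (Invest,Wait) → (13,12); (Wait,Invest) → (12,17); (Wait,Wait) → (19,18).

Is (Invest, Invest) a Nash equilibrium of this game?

No

At (Invest, Invest), Player I earns 7; switching to Wait would give 12, so Player I would deviate.
Player II earns 9; switching to Wait would give 12, so Player II would deviate.
Since at least one player can profitably deviate, this is not a Nash equilibrium.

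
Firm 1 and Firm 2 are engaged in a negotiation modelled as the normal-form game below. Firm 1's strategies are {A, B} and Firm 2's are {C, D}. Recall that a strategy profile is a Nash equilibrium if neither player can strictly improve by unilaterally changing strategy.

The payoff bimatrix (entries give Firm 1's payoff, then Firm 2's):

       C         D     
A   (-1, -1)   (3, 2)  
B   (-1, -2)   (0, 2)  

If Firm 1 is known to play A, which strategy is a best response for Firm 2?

D

Against A, Firm 2 earns -1 from C and 2 from D.
So D is the best response.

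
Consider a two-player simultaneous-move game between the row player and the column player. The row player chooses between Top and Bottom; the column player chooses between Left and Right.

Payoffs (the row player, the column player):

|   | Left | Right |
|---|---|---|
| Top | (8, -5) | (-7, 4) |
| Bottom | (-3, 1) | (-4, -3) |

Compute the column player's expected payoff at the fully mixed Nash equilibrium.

-11/13

First find x, the probability the row player plays Top, from the column player's indifference between Left and Right: −5x + (1−x) = 4x − 3(1−x), giving x = 4/13.
Since the column player is indifferent in equilibrium, the column player's expected payoff equals the payoff from either column against (4/13, 9/13). Using Left: −5(4/13) + (9/13) = -11/13.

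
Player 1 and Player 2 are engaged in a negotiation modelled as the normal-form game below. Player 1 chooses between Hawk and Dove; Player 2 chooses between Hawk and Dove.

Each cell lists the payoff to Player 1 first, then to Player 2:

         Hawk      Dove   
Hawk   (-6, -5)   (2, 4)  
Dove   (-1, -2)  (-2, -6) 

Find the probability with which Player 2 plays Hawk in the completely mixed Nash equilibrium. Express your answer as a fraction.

Let y be the probability that Player 2 plays Hawk. In a completely mixed equilibrium, Player 1 must be indifferent between Hawk and Dove.
Player 1's expected payoff from Hawk is −6y + 2(1−y); from Dove it is −y − 2(1−y).
Setting these equal: −8y + 2 = y − 2, so y = 4/9.

4/9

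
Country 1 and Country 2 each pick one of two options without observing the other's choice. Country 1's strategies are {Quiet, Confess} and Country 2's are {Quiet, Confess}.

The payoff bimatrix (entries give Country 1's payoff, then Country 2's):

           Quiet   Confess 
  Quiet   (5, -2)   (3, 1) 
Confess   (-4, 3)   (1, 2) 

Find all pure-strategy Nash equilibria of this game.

(Quiet, Confess)

(Quiet, Quiet): Country 2 prefers Confess (1 > -2) — not an equilibrium.
(Quiet, Confess): Country 1 gets 3 ≥ 1 from Confess, and Country 2 gets 1 ≥ -2 from Quiet — Nash equilibrium.
(Confess, Quiet): Country 1 prefers Quiet (5 > -4) — not an equilibrium.
(Confess, Confess): Country 1 prefers Quiet (3 > 1); Country 2 prefers Quiet (3 > 2) — not an equilibrium.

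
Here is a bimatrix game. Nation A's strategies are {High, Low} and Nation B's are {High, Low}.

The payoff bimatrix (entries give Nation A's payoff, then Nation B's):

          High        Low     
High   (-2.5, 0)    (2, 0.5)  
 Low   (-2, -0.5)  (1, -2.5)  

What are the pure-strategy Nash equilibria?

(High, Low) and (Low, High)

(High, High): Nation A prefers Low (-2 > -2.5); Nation B prefers Low (0.5 > 0) — not an equilibrium.
(High, Low): Nation A gets 2 ≥ 1 from Low, and Nation B gets 0.5 ≥ 0 from High — Nash equilibrium.
(Low, High): Nation A gets -2 ≥ -2.5 from High, and Nation B gets -0.5 ≥ -2.5 from Low — Nash equilibrium.
(Low, Low): Nation A prefers High (2 > 1); Nation B prefers High (-0.5 > -2.5) — not an equilibrium.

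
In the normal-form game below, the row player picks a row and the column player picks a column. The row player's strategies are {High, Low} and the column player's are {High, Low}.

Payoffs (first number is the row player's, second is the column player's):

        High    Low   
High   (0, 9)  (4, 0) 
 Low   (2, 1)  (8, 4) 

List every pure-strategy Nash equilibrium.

(High, High): the row player prefers Low (2 > 0) — not an equilibrium.
(High, Low): the row player prefers Low (8 > 4); the column player prefers High (9 > 0) — not an equilibrium.
(Low, High): the column player prefers Low (4 > 1) — not an equilibrium.
(Low, Low): the row player gets 8 ≥ 4 from High, and the column player gets 4 ≥ 1 from High — Nash equilibrium.

(Low, Low)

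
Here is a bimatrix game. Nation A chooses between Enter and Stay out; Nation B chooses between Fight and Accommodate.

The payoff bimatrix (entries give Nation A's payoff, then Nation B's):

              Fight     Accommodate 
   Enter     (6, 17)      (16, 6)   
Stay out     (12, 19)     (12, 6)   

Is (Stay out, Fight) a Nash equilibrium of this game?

Yes

At (Stay out, Fight), Nation A earns 12; switching to Enter would give 6, so Nation A has no profitable deviation.
Nation B earns 19; switching to Accommodate would give 6, so Nation B has no profitable deviation.
Neither player can gain by a unilateral deviation, so this profile is a Nash equilibrium.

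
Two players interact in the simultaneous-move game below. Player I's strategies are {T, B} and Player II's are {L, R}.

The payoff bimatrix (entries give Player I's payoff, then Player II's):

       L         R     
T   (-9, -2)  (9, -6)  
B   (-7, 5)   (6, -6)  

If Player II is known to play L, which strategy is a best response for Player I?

Against L, Player I earns -9 from T and -7 from B.
So B is the best response.

B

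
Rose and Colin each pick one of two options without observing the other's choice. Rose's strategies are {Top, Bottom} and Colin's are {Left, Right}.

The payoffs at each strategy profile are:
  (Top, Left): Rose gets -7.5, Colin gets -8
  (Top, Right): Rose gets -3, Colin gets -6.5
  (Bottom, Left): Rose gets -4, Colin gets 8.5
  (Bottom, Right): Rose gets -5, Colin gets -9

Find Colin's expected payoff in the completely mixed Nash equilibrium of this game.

First find p, the probability Rose plays Top, from Colin's indifference between Left and Right: −8p + 8.5(1−p) = −6.5p − 9(1−p), giving p = 35/38.
Since Colin is indifferent in equilibrium, Colin's expected payoff equals the payoff from either column against (35/38, 3/38). Using Left: −8(35/38) + 8.5(3/38) = -509/76.

-509/76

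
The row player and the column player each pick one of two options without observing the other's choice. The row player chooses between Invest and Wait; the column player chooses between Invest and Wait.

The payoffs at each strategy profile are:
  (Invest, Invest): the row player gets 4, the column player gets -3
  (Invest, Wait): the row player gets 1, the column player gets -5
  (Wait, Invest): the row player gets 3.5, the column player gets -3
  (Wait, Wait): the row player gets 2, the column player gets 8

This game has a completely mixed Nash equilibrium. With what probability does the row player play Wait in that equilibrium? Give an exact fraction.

Let r be the probability that the row player plays Invest. In a completely mixed equilibrium, the column player must be indifferent between Invest and Wait.
The column player's expected payoff from Invest is −3r − 3(1−r); from Wait it is −5r + 8(1−r).
Setting these equal: -3 = −13r + 8, so r = 11/13.
Therefore the row player plays Wait with probability 1 − 11/13 = 2/13.

2/13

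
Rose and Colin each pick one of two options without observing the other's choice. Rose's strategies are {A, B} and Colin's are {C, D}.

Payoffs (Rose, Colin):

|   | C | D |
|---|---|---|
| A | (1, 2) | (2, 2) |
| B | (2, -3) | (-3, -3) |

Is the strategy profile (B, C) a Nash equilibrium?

At (B, C), Rose earns 2; switching to A would give 1, so Rose has no profitable deviation.
Colin earns -3; switching to D would give -3, so Colin has no profitable deviation.
Neither player can gain by a unilateral deviation, so this profile is a Nash equilibrium.

Yes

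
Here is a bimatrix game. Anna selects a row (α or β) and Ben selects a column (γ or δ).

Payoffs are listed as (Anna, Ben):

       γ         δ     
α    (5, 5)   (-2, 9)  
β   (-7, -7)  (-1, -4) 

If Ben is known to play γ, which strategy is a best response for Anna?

Against γ, Anna earns 5 from α and -7 from β.
So α is the best response.

α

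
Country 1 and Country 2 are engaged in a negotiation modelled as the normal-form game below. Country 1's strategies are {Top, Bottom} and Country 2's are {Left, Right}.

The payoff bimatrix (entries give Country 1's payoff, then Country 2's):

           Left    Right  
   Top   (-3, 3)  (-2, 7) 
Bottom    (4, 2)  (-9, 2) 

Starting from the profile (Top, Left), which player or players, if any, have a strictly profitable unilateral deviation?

Country 1 at (Top, Left) earns -3; deviating to Bottom yields 4 — a strict improvement.
Country 2 earns 3; deviating to Right yields 7 — a strict improvement.
Both Country 1 and Country 2 have strictly profitable deviations.

Both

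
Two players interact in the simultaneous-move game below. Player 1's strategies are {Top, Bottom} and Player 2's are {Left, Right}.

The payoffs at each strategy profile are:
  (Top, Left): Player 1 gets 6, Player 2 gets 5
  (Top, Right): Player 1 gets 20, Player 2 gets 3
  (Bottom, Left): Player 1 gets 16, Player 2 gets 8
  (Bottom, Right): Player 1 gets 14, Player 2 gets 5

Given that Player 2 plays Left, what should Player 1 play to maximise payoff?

Against Left, Player 1 earns 6 from Top and 16 from Bottom.
So Bottom is the best response.

Bottom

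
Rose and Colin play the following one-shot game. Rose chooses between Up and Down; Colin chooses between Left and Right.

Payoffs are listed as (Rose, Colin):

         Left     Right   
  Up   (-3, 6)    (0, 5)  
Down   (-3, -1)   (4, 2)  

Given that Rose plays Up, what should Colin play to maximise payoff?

Left

Against Up, Colin earns 6 from Left and 5 from Right.
So Left is the best response.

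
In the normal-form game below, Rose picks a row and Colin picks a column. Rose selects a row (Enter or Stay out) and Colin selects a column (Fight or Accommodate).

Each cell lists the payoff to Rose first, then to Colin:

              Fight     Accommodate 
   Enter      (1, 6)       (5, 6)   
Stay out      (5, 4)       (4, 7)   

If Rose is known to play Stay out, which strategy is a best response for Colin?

Accommodate

Against Stay out, Colin earns 4 from Fight and 7 from Accommodate.
So Accommodate is the best response.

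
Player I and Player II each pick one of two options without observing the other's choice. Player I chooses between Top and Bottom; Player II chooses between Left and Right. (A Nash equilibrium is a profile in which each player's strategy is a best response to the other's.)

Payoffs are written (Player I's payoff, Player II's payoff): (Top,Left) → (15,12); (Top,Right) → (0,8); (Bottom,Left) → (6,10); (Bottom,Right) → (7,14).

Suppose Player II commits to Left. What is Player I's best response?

Top

Against Left, Player I earns 15 from Top and 6 from Bottom.
So Top is the best response.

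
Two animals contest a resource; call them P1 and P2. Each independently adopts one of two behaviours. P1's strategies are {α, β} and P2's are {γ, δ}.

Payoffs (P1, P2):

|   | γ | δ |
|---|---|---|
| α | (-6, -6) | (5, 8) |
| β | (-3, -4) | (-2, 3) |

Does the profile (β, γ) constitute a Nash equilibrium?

At (β, γ), P1 earns -3; switching to α would give -6, so P1 has no profitable deviation.
P2 earns -4; switching to δ would give 3, so P2 would deviate.
Since at least one player can profitably deviate, this is not a Nash equilibrium.

No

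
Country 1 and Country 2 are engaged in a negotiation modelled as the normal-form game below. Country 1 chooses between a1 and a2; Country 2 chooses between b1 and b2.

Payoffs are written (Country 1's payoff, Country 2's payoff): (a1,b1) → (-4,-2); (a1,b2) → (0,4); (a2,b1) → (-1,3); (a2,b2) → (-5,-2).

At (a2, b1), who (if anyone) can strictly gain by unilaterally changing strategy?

Neither

Country 1 at (a2, b1) earns -1; deviating to a1 yields -4 — not better.
Country 2 earns 3; deviating to b2 yields -2 — not better.
Neither player can strictly improve; the profile is a Nash equilibrium.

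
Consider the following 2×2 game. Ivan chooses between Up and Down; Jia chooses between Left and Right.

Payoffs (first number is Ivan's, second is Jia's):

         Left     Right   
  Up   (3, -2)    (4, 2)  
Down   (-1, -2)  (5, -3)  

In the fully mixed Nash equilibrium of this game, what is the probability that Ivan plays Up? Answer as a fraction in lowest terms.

Let x be the probability that Ivan plays Up. In a completely mixed equilibrium, Jia must be indifferent between Left and Right.
Jia's expected payoff from Left is −2x − 2(1−x); from Right it is 2x − 3(1−x).
Setting these equal: -2 = 5x − 3, so x = 1/5.

1/5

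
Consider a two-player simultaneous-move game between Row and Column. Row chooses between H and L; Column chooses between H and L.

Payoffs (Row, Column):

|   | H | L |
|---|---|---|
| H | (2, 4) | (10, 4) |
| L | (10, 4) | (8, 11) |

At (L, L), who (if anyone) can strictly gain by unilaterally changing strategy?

Row

Row at (L, L) earns 8; deviating to H yields 10 — a strict improvement.
Column earns 11; deviating to H yields 4 — not better.
Only Row has a strictly profitable deviation.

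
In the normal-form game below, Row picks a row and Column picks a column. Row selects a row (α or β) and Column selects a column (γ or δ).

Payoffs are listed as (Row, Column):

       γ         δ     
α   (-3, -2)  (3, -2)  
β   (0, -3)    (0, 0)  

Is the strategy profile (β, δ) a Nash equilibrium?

At (β, δ), Row earns 0; switching to α would give 3, so Row would deviate.
Column earns 0; switching to γ would give -3, so Column has no profitable deviation.
Since at least one player can profitably deviate, this is not a Nash equilibrium.

No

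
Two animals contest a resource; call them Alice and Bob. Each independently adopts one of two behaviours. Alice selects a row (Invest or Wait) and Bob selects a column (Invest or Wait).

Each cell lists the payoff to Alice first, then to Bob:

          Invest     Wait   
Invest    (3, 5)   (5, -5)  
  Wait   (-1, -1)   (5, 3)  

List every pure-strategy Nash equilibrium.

(Invest, Invest): Alice gets 3 ≥ -1 from Wait, and Bob gets 5 ≥ -5 from Wait — Nash equilibrium.
(Invest, Wait): Bob prefers Invest (5 > -5) — not an equilibrium.
(Wait, Invest): Alice prefers Invest (3 > -1); Bob prefers Wait (3 > -1) — not an equilibrium.
(Wait, Wait): Alice gets 5 ≥ 5 from Invest, and Bob gets 3 ≥ -1 from Invest — Nash equilibrium.

(Invest, Invest) and (Wait, Wait)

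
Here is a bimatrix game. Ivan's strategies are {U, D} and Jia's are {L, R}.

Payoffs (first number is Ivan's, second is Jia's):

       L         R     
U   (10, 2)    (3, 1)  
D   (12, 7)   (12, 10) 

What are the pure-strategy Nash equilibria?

(D, R)

(U, L): Ivan prefers D (12 > 10) — not an equilibrium.
(U, R): Ivan prefers D (12 > 3); Jia prefers L (2 > 1) — not an equilibrium.
(D, L): Jia prefers R (10 > 7) — not an equilibrium.
(D, R): Ivan gets 12 ≥ 3 from U, and Jia gets 10 ≥ 7 from L — Nash equilibrium.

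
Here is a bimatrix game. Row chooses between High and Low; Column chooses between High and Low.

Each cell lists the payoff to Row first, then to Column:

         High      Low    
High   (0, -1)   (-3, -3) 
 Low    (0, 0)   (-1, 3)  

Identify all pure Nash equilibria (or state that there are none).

(High, High): Row gets 0 ≥ 0 from Low, and Column gets -1 ≥ -3 from Low — Nash equilibrium.
(High, Low): Row prefers Low (-1 > -3); Column prefers High (-1 > -3) — not an equilibrium.
(Low, High): Column prefers Low (3 > 0) — not an equilibrium.
(Low, Low): Row gets -1 ≥ -3 from High, and Column gets 3 ≥ 0 from High — Nash equilibrium.

(High, High) and (Low, Low)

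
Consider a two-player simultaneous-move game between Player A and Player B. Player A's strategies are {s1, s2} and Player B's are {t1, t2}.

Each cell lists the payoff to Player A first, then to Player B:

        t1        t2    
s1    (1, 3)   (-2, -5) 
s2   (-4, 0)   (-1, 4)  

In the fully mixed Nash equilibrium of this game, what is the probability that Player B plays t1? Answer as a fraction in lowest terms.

Let q be the probability that Player B plays t1. In a completely mixed equilibrium, Player A must be indifferent between s1 and s2.
Player A's expected payoff from s1 is q − 2(1−q); from s2 it is −4q − (1−q).
Setting these equal: 3q − 2 = −3q − 1, so q = 1/6.

1/6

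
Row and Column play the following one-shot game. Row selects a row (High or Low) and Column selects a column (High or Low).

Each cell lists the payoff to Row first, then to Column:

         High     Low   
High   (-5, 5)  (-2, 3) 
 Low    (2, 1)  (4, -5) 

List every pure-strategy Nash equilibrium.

(High, High): Row prefers Low (2 > -5) — not an equilibrium.
(High, Low): Row prefers Low (4 > -2); Column prefers High (5 > 3) — not an equilibrium.
(Low, High): Row gets 2 ≥ -5 from High, and Column gets 1 ≥ -5 from Low — Nash equilibrium.
(Low, Low): Column prefers High (1 > -5) — not an equilibrium.

(Low, High)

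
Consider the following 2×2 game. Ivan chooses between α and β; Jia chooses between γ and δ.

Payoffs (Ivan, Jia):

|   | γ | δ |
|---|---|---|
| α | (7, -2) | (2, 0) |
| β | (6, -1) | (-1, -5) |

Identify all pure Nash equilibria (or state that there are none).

(α, γ): Jia prefers δ (0 > -2) — not an equilibrium.
(α, δ): Ivan gets 2 ≥ -1 from β, and Jia gets 0 ≥ -2 from γ — Nash equilibrium.
(β, γ): Ivan prefers α (7 > 6) — not an equilibrium.
(β, δ): Ivan prefers α (2 > -1); Jia prefers γ (-1 > -5) — not an equilibrium.

(α, δ)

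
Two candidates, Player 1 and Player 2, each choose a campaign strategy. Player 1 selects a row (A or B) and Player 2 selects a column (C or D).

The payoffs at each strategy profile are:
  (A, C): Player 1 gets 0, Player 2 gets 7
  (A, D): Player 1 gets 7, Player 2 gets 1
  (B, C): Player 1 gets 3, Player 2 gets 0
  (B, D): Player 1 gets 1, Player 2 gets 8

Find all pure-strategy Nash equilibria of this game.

(A, C): Player 1 prefers B (3 > 0) — not an equilibrium.
(A, D): Player 2 prefers C (7 > 1) — not an equilibrium.
(B, C): Player 2 prefers D (8 > 0) — not an equilibrium.
(B, D): Player 1 prefers A (7 > 1) — not an equilibrium.

none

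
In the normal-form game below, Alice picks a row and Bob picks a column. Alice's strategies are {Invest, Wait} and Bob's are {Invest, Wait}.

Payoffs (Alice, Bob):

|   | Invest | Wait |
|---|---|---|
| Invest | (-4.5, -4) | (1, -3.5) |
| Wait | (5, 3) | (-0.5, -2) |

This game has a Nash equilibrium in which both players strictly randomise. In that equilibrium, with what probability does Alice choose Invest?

Let p be the probability that Alice plays Invest. In a completely mixed equilibrium, Bob must be indifferent between Invest and Wait.
Bob's expected payoff from Invest is −4p + 3(1−p); from Wait it is −3.5p − 2(1−p).
Setting these equal: −7p + 3 = −1.5p − 2, so p = 10/11.

10/11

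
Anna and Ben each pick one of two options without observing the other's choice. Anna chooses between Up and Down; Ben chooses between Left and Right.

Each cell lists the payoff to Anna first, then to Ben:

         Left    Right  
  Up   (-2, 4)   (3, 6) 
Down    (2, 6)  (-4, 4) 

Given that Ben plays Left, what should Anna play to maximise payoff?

Against Left, Anna earns -2 from Up and 2 from Down.
So Down is the best response.

Down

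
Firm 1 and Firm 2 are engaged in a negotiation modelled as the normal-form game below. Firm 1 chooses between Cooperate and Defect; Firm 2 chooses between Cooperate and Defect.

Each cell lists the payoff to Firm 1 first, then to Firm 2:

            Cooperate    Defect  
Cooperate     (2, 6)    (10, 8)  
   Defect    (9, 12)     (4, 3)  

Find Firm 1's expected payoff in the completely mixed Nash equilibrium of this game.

82/13

First find q, the probability Firm 2 plays Cooperate, from Firm 1's indifference between Cooperate and Defect: 2q + 10(1−q) = 9q + 4(1−q), giving q = 6/13.
Since Firm 1 is indifferent in equilibrium, Firm 1's expected payoff equals the payoff from either row against (6/13, 7/13). Using Cooperate: 2(6/13) + 10(7/13) = 82/13.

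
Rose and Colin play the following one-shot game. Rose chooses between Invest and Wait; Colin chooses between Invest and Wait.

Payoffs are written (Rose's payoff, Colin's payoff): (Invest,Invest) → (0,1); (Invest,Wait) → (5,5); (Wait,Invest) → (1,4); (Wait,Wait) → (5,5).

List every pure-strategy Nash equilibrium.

(Invest, Wait) and (Wait, Wait)

(Invest, Invest): Rose prefers Wait (1 > 0); Colin prefers Wait (5 > 1) — not an equilibrium.
(Invest, Wait): Rose gets 5 ≥ 5 from Wait, and Colin gets 5 ≥ 1 from Invest — Nash equilibrium.
(Wait, Invest): Colin prefers Wait (5 > 4) — not an equilibrium.
(Wait, Wait): Rose gets 5 ≥ 5 from Invest, and Colin gets 5 ≥ 4 from Invest — Nash equilibrium.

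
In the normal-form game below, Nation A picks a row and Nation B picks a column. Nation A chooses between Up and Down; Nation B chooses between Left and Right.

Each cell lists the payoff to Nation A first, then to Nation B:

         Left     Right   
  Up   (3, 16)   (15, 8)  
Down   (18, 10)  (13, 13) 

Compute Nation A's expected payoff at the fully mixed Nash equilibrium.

231/17

First find y, the probability Nation B plays Left, from Nation A's indifference between Up and Down: 3y + 15(1−y) = 18y + 13(1−y), giving y = 2/17.
Since Nation A is indifferent in equilibrium, Nation A's expected payoff equals the payoff from either row against (2/17, 15/17). Using Up: 3(2/17) + 15(15/17) = 231/17.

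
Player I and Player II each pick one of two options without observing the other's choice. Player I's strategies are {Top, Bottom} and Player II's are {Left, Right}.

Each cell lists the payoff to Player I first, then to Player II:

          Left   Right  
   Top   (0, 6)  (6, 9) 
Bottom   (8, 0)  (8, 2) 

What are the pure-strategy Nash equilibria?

(Top, Left): Player I prefers Bottom (8 > 0); Player II prefers Right (9 > 6) — not an equilibrium.
(Top, Right): Player I prefers Bottom (8 > 6) — not an equilibrium.
(Bottom, Left): Player II prefers Right (2 > 0) — not an equilibrium.
(Bottom, Right): Player I gets 8 ≥ 6 from Top, and Player II gets 2 ≥ 0 from Left — Nash equilibrium.

(Bottom, Right)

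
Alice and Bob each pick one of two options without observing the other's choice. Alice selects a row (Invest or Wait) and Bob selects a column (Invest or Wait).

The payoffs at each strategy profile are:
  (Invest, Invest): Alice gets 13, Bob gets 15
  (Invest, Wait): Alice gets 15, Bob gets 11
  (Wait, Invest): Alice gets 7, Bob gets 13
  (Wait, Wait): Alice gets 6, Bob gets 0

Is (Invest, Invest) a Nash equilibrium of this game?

At (Invest, Invest), Alice earns 13; switching to Wait would give 7, so Alice has no profitable deviation.
Bob earns 15; switching to Wait would give 11, so Bob has no profitable deviation.
Neither player can gain by a unilateral deviation, so this profile is a Nash equilibrium.

Yes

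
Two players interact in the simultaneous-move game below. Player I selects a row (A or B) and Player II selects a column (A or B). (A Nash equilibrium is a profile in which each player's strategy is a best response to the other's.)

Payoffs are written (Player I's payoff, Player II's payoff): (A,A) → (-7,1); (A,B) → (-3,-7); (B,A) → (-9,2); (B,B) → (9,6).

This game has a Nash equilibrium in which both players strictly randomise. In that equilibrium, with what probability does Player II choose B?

1/7

Let y be the probability that Player II plays A. In a completely mixed equilibrium, Player I must be indifferent between A and B.
Player I's expected payoff from A is −7y − 3(1−y); from B it is −9y + 9(1−y).
Setting these equal: −4y − 3 = −18y + 9, so y = 6/7.
Therefore Player II plays B with probability 1 − 6/7 = 1/7.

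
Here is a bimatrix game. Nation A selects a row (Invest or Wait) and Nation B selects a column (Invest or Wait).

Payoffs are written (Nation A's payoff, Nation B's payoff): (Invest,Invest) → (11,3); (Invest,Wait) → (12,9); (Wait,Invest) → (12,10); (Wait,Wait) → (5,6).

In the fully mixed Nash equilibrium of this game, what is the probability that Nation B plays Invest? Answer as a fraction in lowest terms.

7/8

Let q be the probability that Nation B plays Invest. In a completely mixed equilibrium, Nation A must be indifferent between Invest and Wait.
Nation A's expected payoff from Invest is 11q + 12(1−q); from Wait it is 12q + 5(1−q).
Setting these equal: −q + 12 = 7q + 5, so q = 7/8.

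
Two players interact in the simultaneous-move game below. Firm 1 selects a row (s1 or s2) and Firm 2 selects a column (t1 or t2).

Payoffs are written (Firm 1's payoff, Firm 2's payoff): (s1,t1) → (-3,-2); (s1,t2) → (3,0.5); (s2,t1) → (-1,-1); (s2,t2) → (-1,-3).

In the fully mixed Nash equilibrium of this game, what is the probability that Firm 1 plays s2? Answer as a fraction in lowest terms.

Let x be the probability that Firm 1 plays s1. In a completely mixed equilibrium, Firm 2 must be indifferent between t1 and t2.
Firm 2's expected payoff from t1 is −2x − (1−x); from t2 it is 0.5x − 3(1−x).
Setting these equal: −x − 1 = 3.5x − 3, so x = 4/9.
Therefore Firm 1 plays s2 with probability 1 − 4/9 = 5/9.

5/9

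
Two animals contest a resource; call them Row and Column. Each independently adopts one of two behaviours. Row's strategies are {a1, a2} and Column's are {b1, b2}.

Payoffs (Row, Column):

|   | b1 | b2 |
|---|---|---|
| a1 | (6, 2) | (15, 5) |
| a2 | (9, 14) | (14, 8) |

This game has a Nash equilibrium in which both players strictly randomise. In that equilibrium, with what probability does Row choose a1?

2/3

Let p be the probability that Row plays a1. In a completely mixed equilibrium, Column must be indifferent between b1 and b2.
Column's expected payoff from b1 is 2p + 14(1−p); from b2 it is 5p + 8(1−p).
Setting these equal: −12p + 14 = −3p + 8, so p = 2/3.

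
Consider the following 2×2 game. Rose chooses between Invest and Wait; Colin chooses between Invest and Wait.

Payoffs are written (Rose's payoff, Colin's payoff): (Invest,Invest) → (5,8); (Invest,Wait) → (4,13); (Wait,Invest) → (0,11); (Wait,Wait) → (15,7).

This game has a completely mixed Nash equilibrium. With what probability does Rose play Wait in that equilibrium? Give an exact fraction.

5/9

Let p be the probability that Rose plays Invest. In a completely mixed equilibrium, Colin must be indifferent between Invest and Wait.
Colin's expected payoff from Invest is 8p + 11(1−p); from Wait it is 13p + 7(1−p).
Setting these equal: −3p + 11 = 6p + 7, so p = 4/9.
Therefore Rose plays Wait with probability 1 − 4/9 = 5/9.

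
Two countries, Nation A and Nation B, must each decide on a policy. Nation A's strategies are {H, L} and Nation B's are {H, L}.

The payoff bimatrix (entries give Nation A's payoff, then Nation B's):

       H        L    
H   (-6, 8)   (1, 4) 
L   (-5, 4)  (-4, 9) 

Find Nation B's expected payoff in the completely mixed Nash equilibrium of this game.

First find x, the probability Nation A plays H, from Nation B's indifference between H and L: 8x + 4(1−x) = 4x + 9(1−x), giving x = 5/9.
Since Nation B is indifferent in equilibrium, Nation B's expected payoff equals the payoff from either column against (5/9, 4/9). Using H: 8(5/9) + 4(4/9) = 56/9.

56/9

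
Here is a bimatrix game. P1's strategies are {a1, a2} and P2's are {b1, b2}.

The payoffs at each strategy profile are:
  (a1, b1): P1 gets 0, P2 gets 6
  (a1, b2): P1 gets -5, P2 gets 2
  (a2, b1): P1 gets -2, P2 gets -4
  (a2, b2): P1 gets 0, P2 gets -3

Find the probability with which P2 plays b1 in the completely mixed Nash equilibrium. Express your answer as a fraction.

5/7

Let c be the probability that P2 plays b1. In a completely mixed equilibrium, P1 must be indifferent between a1 and a2.
P1's expected payoff from a1 is −5(1−c); from a2 it is −2c.
Setting these equal: 5c − 5 = −2c, so c = 5/7.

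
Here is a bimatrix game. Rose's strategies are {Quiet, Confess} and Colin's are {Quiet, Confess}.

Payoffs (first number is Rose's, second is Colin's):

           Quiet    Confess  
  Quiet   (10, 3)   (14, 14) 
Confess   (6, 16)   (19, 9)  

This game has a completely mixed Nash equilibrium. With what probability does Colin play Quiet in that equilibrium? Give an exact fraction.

Let y be the probability that Colin plays Quiet. In a completely mixed equilibrium, Rose must be indifferent between Quiet and Confess.
Rose's expected payoff from Quiet is 10y + 14(1−y); from Confess it is 6y + 19(1−y).
Setting these equal: −4y + 14 = −13y + 19, so y = 5/9.

5/9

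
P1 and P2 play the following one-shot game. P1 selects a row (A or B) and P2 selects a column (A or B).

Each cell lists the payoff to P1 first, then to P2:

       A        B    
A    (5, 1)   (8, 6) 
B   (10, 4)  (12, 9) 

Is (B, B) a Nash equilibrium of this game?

Yes

At (B, B), P1 earns 12; switching to A would give 8, so P1 has no profitable deviation.
P2 earns 9; switching to A would give 4, so P2 has no profitable deviation.
Neither player can gain by a unilateral deviation, so this profile is a Nash equilibrium.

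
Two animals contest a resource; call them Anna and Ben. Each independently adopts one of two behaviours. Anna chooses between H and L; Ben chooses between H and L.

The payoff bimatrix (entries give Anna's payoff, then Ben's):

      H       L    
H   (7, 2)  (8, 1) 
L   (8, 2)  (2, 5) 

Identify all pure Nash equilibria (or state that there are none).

none

(H, H): Anna prefers L (8 > 7) — not an equilibrium.
(H, L): Ben prefers H (2 > 1) — not an equilibrium.
(L, H): Ben prefers L (5 > 2) — not an equilibrium.
(L, L): Anna prefers H (8 > 2) — not an equilibrium.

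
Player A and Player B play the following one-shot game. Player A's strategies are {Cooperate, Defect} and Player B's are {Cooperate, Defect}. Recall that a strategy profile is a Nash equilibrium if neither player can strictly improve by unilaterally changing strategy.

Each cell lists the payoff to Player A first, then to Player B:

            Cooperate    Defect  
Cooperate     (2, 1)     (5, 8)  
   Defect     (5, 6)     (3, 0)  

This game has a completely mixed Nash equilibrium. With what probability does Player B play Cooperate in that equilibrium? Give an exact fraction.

Let y be the probability that Player B plays Cooperate. In a completely mixed equilibrium, Player A must be indifferent between Cooperate and Defect.
Player A's expected payoff from Cooperate is 2y + 5(1−y); from Defect it is 5y + 3(1−y).
Setting these equal: −3y + 5 = 2y + 3, so y = 2/5.

2/5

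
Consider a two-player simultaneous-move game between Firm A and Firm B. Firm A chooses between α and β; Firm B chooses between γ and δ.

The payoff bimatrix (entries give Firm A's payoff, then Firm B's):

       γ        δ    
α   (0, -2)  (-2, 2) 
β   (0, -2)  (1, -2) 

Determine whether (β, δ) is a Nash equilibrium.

At (β, δ), Firm A earns 1; switching to α would give -2, so Firm A has no profitable deviation.
Firm B earns -2; switching to γ would give -2, so Firm B has no profitable deviation.
Neither player can gain by a unilateral deviation, so this profile is a Nash equilibrium.

Yes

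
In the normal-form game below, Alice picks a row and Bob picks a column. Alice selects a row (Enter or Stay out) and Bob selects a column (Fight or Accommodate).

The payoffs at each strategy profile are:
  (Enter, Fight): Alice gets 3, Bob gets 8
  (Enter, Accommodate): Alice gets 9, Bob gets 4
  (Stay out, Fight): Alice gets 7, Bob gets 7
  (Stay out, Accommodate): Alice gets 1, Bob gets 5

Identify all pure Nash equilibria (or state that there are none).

(Stay out, Fight)

(Enter, Fight): Alice prefers Stay out (7 > 3) — not an equilibrium.
(Enter, Accommodate): Bob prefers Fight (8 > 4) — not an equilibrium.
(Stay out, Fight): Alice gets 7 ≥ 3 from Enter, and Bob gets 7 ≥ 5 from Accommodate — Nash equilibrium.
(Stay out, Accommodate): Alice prefers Enter (9 > 1); Bob prefers Fight (7 > 5) — not an equilibrium.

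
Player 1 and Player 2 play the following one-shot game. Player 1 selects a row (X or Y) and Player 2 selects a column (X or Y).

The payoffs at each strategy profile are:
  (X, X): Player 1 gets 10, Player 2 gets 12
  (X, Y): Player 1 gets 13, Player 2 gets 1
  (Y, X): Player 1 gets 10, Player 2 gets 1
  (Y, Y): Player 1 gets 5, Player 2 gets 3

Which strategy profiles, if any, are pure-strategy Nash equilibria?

(X, X)

(X, X): Player 1 gets 10 ≥ 10 from Y, and Player 2 gets 12 ≥ 1 from Y — Nash equilibrium.
(X, Y): Player 2 prefers X (12 > 1) — not an equilibrium.
(Y, X): Player 2 prefers Y (3 > 1) — not an equilibrium.
(Y, Y): Player 1 prefers X (13 > 5) — not an equilibrium.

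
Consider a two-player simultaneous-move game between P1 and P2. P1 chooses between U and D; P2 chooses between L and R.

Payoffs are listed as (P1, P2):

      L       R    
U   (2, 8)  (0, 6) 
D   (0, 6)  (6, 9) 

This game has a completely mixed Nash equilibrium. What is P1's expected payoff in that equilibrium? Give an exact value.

3/2

First find q, the probability P2 plays L, from P1's indifference between U and D: 2q = 6(1−q), giving q = 3/4.
Since P1 is indifferent in equilibrium, P1's expected payoff equals the payoff from either row against (3/4, 1/4). Using U: 2(3/4) = 3/2.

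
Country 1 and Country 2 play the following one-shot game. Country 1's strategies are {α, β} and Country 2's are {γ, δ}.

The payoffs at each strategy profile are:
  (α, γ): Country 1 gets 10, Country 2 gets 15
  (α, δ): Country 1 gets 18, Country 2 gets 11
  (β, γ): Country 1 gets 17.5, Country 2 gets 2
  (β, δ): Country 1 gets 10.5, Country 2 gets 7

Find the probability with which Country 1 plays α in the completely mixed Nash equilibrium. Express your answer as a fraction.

5/9

Let x be the probability that Country 1 plays α. In a completely mixed equilibrium, Country 2 must be indifferent between γ and δ.
Country 2's expected payoff from γ is 15x + 2(1−x); from δ it is 11x + 7(1−x).
Setting these equal: 13x + 2 = 4x + 7, so x = 5/9.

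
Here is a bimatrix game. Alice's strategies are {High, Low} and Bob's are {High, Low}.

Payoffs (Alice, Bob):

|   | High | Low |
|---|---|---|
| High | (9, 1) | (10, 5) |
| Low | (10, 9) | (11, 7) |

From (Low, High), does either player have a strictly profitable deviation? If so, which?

Neither

Alice at (Low, High) earns 10; deviating to High yields 9 — not better.
Bob earns 9; deviating to Low yields 7 — not better.
Neither player can strictly improve; the profile is a Nash equilibrium.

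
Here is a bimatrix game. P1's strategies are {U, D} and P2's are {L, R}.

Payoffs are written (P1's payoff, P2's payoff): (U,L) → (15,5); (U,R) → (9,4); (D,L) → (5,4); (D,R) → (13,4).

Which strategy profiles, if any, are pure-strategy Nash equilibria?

(U, L): P1 gets 15 ≥ 5 from D, and P2 gets 5 ≥ 4 from R — Nash equilibrium.
(U, R): P1 prefers D (13 > 9); P2 prefers L (5 > 4) — not an equilibrium.
(D, L): P1 prefers U (15 > 5) — not an equilibrium.
(D, R): P1 gets 13 ≥ 9 from U, and P2 gets 4 ≥ 4 from L — Nash equilibrium.

(U, L) and (D, R)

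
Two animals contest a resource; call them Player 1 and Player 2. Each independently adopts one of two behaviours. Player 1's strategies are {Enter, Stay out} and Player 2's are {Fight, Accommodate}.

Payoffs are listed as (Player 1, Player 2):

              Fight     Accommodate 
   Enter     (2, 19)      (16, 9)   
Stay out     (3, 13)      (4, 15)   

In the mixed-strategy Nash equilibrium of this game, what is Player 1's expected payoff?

40/13

First find y, the probability Player 2 plays Fight, from Player 1's indifference between Enter and Stay out: 2y + 16(1−y) = 3y + 4(1−y), giving y = 12/13.
Since Player 1 is indifferent in equilibrium, Player 1's expected payoff equals the payoff from either row against (12/13, 1/13). Using Enter: 2(12/13) + 16(1/13) = 40/13.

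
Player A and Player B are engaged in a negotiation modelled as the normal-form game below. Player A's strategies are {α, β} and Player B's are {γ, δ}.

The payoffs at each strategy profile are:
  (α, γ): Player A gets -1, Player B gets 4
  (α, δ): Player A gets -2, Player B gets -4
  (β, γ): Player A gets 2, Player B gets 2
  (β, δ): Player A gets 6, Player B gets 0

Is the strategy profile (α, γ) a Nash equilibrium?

No

At (α, γ), Player A earns -1; switching to β would give 2, so Player A would deviate.
Player B earns 4; switching to δ would give -4, so Player B has no profitable deviation.
Since at least one player can profitably deviate, this is not a Nash equilibrium.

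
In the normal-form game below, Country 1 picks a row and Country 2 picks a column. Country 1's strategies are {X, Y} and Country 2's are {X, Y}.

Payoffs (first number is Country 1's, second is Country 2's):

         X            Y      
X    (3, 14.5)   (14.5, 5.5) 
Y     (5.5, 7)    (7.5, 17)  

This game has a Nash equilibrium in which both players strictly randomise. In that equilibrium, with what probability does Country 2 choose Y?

5/19

Let c be the probability that Country 2 plays X. In a completely mixed equilibrium, Country 1 must be indifferent between X and Y.
Country 1's expected payoff from X is 3c + 14.5(1−c); from Y it is 5.5c + 7.5(1−c).
Setting these equal: −11.5c + 14.5 = −2c + 7.5, so c = 14/19.
Therefore Country 2 plays Y with probability 1 − 14/19 = 5/19.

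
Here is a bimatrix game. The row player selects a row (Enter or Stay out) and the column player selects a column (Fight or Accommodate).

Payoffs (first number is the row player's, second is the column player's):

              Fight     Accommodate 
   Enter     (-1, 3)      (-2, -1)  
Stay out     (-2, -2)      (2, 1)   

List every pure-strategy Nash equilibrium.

(Enter, Fight): the row player gets -1 ≥ -2 from Stay out, and the column player gets 3 ≥ -1 from Accommodate — Nash equilibrium.
(Enter, Accommodate): the row player prefers Stay out (2 > -2); the column player prefers Fight (3 > -1) — not an equilibrium.
(Stay out, Fight): the row player prefers Enter (-1 > -2); the column player prefers Accommodate (1 > -2) — not an equilibrium.
(Stay out, Accommodate): the row player gets 2 ≥ -2 from Enter, and the column player gets 1 ≥ -2 from Fight — Nash equilibrium.

(Enter, Fight) and (Stay out, Accommodate)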